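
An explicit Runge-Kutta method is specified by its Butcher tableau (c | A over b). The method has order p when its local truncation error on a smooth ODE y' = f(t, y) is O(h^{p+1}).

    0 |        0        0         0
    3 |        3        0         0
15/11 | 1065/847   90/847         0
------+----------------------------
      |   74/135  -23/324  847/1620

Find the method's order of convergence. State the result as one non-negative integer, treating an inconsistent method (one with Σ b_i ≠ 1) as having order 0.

3

b = (74/135, -23/324, 847/1620)
c = (0, 3, 15/11)
Ac = (0, 0, 270/847)
Σ b_i: 74/135·1 + (-23/324)·1 + 847/1620·1 = 1 ✓
b·c: (-23/324)·3 + 847/1620·15/11 = 1/2 ✓
b·c²: (-23/324)·9 + 847/1620·225/121 = 1/3 ✓
b·Ac: 847/1620·270/847 = 1/6 ✓; 3 stages ⇒ order 3.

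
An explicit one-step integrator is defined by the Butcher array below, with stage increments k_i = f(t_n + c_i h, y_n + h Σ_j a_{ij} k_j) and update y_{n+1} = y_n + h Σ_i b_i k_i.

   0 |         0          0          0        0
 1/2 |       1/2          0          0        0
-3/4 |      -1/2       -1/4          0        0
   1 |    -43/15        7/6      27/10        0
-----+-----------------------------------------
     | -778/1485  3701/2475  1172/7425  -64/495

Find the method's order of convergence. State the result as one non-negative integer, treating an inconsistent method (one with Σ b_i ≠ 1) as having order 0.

3

b = (-778/1485, 3701/2475, 1172/7425, -64/495)
c = (0, 1/2, -3/4, 1)
Ac = (0, 0, -1/8, -173/120)
Σ b_i: (-778/1485)·1 + 3701/2475·1 + 1172/7425·1 + (-64/495)·1 = 1 ✓
b·c: 3701/2475·1/2 + 1172/7425·(-3/4) + (-64/495)·1 = 1/2 ✓
b·c²: 3701/2475·1/4 + 1172/7425·9/16 + (-64/495)·1 = 1/3 ✓
b·Ac: 1172/7425·(-1/8) + (-64/495)·(-173/120) = 1/6 ✓
b·c³: 3701/2475·1/8 + 1172/7425·(-27/64) + (-64/495)·1 = -71/7920 ≠ 1/4 ⇒ order 3.
b·(c∘Ac): 1172/7425·3/32 + (-64/495)·(-173/120) = 11951/59400 ≠ 1/8
b·Ac²: 1172/7425·(-1/16) + (-64/495)·869/480 = -161/660 ≠ 1/12
b·A²c: (-64/495)·(-27/80) = 12/275 ≠ 1/24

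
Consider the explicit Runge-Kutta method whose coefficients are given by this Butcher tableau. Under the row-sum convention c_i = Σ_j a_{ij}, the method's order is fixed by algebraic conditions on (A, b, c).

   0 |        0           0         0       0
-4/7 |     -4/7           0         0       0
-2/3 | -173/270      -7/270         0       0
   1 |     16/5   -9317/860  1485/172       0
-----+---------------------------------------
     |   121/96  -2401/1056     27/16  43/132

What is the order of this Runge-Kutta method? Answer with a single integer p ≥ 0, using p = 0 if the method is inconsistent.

b = (121/96, -2401/1056, 27/16, 43/132)
c = (0, -4/7, -2/3, 1)
Ac = (0, 0, 2/135, 187/430)
Σ b_i: 121/96·1 + (-2401/1056)·1 + 27/16·1 + 43/132·1 = 1 ✓
b·c: (-2401/1056)·(-4/7) + 27/16·(-2/3) + 43/132·1 = 1/2 ✓
b·c²: (-2401/1056)·16/49 + 27/16·4/9 + 43/132·1 = 1/3 ✓
b·Ac: 27/16·2/135 + 43/132·187/430 = 1/6 ✓
b·c³: (-2401/1056)·(-64/343) + 27/16·(-8/27) + 43/132·1 = 1/4 ✓
b·(c∘Ac): 27/16·(-4/405) + 43/132·187/430 = 1/8 ✓
b·Ac²: 27/16·(-8/945) + 43/132·451/1505 = 1/12 ✓
b·A²c: 43/132·11/86 = 1/24 ✓; 4 stages ⇒ order 4.

4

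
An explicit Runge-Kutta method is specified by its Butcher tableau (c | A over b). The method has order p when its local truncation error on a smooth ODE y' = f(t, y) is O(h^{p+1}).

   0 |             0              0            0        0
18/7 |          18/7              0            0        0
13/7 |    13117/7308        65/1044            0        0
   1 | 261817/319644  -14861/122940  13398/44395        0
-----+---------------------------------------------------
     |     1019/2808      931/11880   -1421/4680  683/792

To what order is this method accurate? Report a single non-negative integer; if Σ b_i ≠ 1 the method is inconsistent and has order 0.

4

b = (1019/2808, 931/11880, -1421/4680, 683/792)
c = (0, 18/7, 13/7, 1)
Ac = (0, 0, 65/406, 341/1366)
Σ b_i: 1019/2808·1 + 931/11880·1 + (-1421/4680)·1 + 683/792·1 = 1 ✓
b·c: 931/11880·18/7 + (-1421/4680)·13/7 + 683/792·1 = 1/2 ✓
b·c²: 931/11880·324/49 + (-1421/4680)·169/49 + 683/792·1 = 1/3 ✓
b·Ac: (-1421/4680)·65/406 + 683/792·341/1366 = 1/6 ✓
b·c³: 931/11880·5832/343 + (-1421/4680)·2197/343 + 683/792·1 = 1/4 ✓
b·(c∘Ac): (-1421/4680)·845/2842 + 683/792·341/1366 = 1/8 ✓
b·Ac²: (-1421/4680)·585/1421 + 683/792·165/683 = 1/12 ✓
b·A²c: 683/792·33/683 = 1/24 ✓; 4 stages ⇒ order 4.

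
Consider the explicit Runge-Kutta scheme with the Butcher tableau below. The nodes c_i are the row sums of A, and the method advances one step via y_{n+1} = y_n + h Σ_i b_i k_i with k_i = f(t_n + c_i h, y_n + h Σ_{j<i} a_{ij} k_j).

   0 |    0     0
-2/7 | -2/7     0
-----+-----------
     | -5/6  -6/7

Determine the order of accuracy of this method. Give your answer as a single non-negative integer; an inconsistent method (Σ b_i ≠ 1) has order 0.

0

b = (-5/6, -6/7)
c = (0, -2/7)
Σ b_i: (-5/6)·1 + (-6/7)·1 = -71/42 ≠ 1 ⇒ order 0.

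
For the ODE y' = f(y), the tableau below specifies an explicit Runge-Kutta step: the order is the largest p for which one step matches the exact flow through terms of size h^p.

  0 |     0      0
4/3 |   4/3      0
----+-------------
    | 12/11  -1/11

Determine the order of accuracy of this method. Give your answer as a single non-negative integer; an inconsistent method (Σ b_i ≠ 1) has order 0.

1

b = (12/11, -1/11)
c = (0, 4/3)
Σ b_i: 12/11·1 + (-1/11)·1 = 1 ✓
b·c: (-1/11)·4/3 = -4/33 ≠ 1/2 ⇒ order 1.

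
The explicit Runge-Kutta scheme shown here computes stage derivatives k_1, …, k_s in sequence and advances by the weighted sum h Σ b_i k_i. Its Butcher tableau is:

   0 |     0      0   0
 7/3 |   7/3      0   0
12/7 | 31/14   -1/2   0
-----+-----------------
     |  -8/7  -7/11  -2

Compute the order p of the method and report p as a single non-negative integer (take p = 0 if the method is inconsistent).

0

b = (-8/7, -7/11, -2)
c = (0, 7/3, 12/7)
Ac = (0, 0, -7/6)
Σ b_i: (-8/7)·1 + (-7/11)·1 + (-2)·1 = -291/77 ≠ 1 ⇒ order 0.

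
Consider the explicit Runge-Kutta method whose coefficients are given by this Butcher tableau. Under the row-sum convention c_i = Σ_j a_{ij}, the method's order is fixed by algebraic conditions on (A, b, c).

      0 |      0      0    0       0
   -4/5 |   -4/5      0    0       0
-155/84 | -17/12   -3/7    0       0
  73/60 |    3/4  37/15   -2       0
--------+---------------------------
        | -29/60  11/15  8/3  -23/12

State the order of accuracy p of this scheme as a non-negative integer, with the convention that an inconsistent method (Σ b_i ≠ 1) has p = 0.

1

b = (-29/60, 11/15, 8/3, -23/12)
c = (0, -4/5, -155/84, 73/60)
Ac = (0, 0, 12/35, 601/350)
Σ b_i: (-29/60)·1 + 11/15·1 + 8/3·1 + (-23/12)·1 = 1 ✓
b·c: 11/15·(-4/5) + 8/3·(-155/84) + (-23/12)·73/60 = -197549/25200 ≠ 1/2 ⇒ order 1.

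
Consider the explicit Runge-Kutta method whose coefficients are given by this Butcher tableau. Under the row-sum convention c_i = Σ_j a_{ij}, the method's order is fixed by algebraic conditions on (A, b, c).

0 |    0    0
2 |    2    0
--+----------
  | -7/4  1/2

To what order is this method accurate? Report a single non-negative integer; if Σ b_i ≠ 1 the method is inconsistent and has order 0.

0

b = (-7/4, 1/2)
c = (0, 2)
Σ b_i: (-7/4)·1 + 1/2·1 = -5/4 ≠ 1 ⇒ order 0.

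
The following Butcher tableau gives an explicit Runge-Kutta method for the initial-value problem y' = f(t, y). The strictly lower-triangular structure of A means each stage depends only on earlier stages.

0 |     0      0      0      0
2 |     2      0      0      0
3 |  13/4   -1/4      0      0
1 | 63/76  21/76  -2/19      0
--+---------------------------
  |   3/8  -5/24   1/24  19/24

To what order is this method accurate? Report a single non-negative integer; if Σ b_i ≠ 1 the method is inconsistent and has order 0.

b = (3/8, -5/24, 1/24, 19/24)
c = (0, 2, 3, 1)
Ac = (0, 0, -1/2, 9/38)
Σ b_i: 3/8·1 + (-5/24)·1 + 1/24·1 + 19/24·1 = 1 ✓
b·c: (-5/24)·2 + 1/24·3 + 19/24·1 = 1/2 ✓
b·c²: (-5/24)·4 + 1/24·9 + 19/24·1 = 1/3 ✓
b·Ac: 1/24·(-1/2) + 19/24·9/38 = 1/6 ✓
b·c³: (-5/24)·8 + 1/24·27 + 19/24·1 = 1/4 ✓
b·(c∘Ac): 1/24·(-3/2) + 19/24·9/38 = 1/8 ✓
b·Ac²: 1/24·(-1) + 19/24·3/19 = 1/12 ✓
b·A²c: 19/24·1/19 = 1/24 ✓; 4 stages ⇒ order 4.

4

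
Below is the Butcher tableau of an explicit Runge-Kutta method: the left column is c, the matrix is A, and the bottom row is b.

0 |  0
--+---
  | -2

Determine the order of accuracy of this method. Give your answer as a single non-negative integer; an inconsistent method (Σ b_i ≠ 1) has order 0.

b = (-2)
c = (0)
Σ b_i: (-2)·1 = -2 ≠ 1 ⇒ order 0.

0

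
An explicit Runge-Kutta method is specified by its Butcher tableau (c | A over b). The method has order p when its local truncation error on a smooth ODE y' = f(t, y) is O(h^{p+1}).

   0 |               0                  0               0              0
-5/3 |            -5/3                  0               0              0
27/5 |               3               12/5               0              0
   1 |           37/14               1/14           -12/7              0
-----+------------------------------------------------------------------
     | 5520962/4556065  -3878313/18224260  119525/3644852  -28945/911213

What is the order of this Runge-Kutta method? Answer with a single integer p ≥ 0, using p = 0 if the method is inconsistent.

3

b = (5520962/4556065, -3878313/18224260, 119525/3644852, -28945/911213)
c = (0, -5/3, 27/5, 1)
Ac = (0, 0, -4, -1969/210)
Σ b_i: 5520962/4556065·1 + (-3878313/18224260)·1 + 119525/3644852·1 + (-28945/911213)·1 = 1 ✓
b·c: (-3878313/18224260)·(-5/3) + 119525/3644852·27/5 + (-28945/911213)·1 = 1/2 ✓
b·c²: (-3878313/18224260)·25/9 + 119525/3644852·729/25 + (-28945/911213)·1 = 1/3 ✓
b·Ac: 119525/3644852·(-4) + (-28945/911213)·(-1969/210) = 1/6 ✓
b·c³: (-3878313/18224260)·(-125/27) + 119525/3644852·19683/125 + (-28945/911213)·1 = 501663041/82009170 ≠ 1/4 ⇒ order 3.
b·(c∘Ac): 119525/3644852·(-108/5) + (-28945/911213)·(-1969/210) = -2244247/5467278 ≠ 1/8
b·Ac²: 119525/3644852·20/3 + (-28945/911213)·(-156839/3150) = 147634603/82009170 ≠ 1/12
b·A²c: (-28945/911213)·48/7 = -198480/911213 ≠ 1/24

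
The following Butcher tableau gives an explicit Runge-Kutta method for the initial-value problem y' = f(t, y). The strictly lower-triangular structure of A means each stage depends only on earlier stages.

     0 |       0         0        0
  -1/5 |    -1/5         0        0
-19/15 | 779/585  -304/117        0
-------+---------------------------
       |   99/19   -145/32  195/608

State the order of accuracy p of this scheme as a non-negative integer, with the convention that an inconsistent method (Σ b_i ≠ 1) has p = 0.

b = (99/19, -145/32, 195/608)
c = (0, -1/5, -19/15)
Ac = (0, 0, 304/585)
Σ b_i: 99/19·1 + (-145/32)·1 + 195/608·1 = 1 ✓
b·c: (-145/32)·(-1/5) + 195/608·(-19/15) = 1/2 ✓
b·c²: (-145/32)·1/25 + 195/608·361/225 = 1/3 ✓
b·Ac: 195/608·304/585 = 1/6 ✓; 3 stages ⇒ order 3.

3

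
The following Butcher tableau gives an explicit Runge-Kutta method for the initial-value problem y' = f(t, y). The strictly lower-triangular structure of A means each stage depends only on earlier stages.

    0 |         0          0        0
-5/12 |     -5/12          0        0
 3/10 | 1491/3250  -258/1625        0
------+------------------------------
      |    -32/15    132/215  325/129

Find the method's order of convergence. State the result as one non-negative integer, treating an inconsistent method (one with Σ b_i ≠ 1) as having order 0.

3

b = (-32/15, 132/215, 325/129)
c = (0, -5/12, 3/10)
Ac = (0, 0, 43/650)
Σ b_i: (-32/15)·1 + 132/215·1 + 325/129·1 = 1 ✓
b·c: 132/215·(-5/12) + 325/129·3/10 = 1/2 ✓
b·c²: 132/215·25/144 + 325/129·9/100 = 1/3 ✓
b·Ac: 325/129·43/650 = 1/6 ✓; 3 stages ⇒ order 3.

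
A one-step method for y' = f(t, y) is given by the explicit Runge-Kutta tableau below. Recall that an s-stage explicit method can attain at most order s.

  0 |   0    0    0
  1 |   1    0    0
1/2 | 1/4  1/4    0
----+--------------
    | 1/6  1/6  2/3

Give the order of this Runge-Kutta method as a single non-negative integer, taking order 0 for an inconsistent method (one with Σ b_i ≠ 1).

3

b = (1/6, 1/6, 2/3)
c = (0, 1, 1/2)
Ac = (0, 0, 1/4)
Σ b_i: 1/6·1 + 1/6·1 + 2/3·1 = 1 ✓
b·c: 1/6·1 + 2/3·1/2 = 1/2 ✓
b·c²: 1/6·1 + 2/3·1/4 = 1/3 ✓
b·Ac: 2/3·1/4 = 1/6 ✓; 3 stages ⇒ order 3.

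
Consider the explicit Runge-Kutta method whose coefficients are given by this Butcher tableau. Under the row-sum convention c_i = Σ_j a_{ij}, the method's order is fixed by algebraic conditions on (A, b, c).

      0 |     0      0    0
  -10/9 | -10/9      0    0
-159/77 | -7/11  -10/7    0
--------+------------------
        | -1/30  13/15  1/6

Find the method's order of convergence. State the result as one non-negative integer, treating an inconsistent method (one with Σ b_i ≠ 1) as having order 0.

1

b = (-1/30, 13/15, 1/6)
c = (0, -10/9, -159/77)
Ac = (0, 0, 100/63)
Σ b_i: (-1/30)·1 + 13/15·1 + 1/6·1 = 1 ✓
b·c: 13/15·(-10/9) + 1/6·(-159/77) = -5435/4158 ≠ 1/2 ⇒ order 1.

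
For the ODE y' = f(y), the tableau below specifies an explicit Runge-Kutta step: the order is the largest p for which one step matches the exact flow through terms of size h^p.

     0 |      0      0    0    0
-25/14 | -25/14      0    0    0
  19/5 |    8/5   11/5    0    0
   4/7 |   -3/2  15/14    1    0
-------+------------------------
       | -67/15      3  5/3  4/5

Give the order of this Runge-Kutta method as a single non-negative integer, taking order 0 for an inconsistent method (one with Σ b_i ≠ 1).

b = (-67/15, 3, 5/3, 4/5)
c = (0, -25/14, 19/5, 4/7)
Ac = (0, 0, -55/14, 1849/980)
Σ b_i: (-67/15)·1 + 3·1 + 5/3·1 + 4/5·1 = 1 ✓
b·c: 3·(-25/14) + 5/3·19/5 + 4/5·4/7 = 43/30 ≠ 1/2 ⇒ order 1.

1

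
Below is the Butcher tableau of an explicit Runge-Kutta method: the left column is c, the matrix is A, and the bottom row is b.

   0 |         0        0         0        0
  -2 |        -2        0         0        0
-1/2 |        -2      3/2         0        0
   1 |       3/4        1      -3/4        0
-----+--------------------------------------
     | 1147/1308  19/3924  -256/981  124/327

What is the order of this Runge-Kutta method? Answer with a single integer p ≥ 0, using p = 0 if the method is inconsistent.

3

b = (1147/1308, 19/3924, -256/981, 124/327)
c = (0, -2, -1/2, 1)
Ac = (0, 0, -3, -13/8)
Σ b_i: 1147/1308·1 + 19/3924·1 + (-256/981)·1 + 124/327·1 = 1 ✓
b·c: 19/3924·(-2) + (-256/981)·(-1/2) + 124/327·1 = 1/2 ✓
b·c²: 19/3924·4 + (-256/981)·1/4 + 124/327·1 = 1/3 ✓
b·Ac: (-256/981)·(-3) + 124/327·(-13/8) = 1/6 ✓
b·c³: 19/3924·(-8) + (-256/981)·(-1/8) + 124/327·1 = 122/327 ≠ 1/4 ⇒ order 3.
b·(c∘Ac): (-256/981)·3/2 + 124/327·(-13/8) = -659/654 ≠ 1/8
b·Ac²: (-256/981)·6 + 124/327·61/16 = -157/1308 ≠ 1/12
b·A²c: 124/327·9/4 = 93/109 ≠ 1/24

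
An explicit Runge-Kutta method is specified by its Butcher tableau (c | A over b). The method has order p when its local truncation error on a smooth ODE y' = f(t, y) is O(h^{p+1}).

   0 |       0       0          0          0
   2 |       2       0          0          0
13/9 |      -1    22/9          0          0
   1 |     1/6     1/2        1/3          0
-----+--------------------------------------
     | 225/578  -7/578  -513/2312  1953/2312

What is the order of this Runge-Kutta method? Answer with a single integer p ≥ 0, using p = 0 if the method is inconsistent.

b = (225/578, -7/578, -513/2312, 1953/2312)
c = (0, 2, 13/9, 1)
Ac = (0, 0, 44/9, 40/27)
Σ b_i: 225/578·1 + (-7/578)·1 + (-513/2312)·1 + 1953/2312·1 = 1 ✓
b·c: (-7/578)·2 + (-513/2312)·13/9 + 1953/2312·1 = 1/2 ✓
b·c²: (-7/578)·4 + (-513/2312)·169/81 + 1953/2312·1 = 1/3 ✓
b·Ac: (-513/2312)·44/9 + 1953/2312·40/27 = 1/6 ✓
b·c³: (-7/578)·8 + (-513/2312)·2197/729 + 1953/2312·1 = 1235/15606 ≠ 1/4 ⇒ order 3.
b·(c∘Ac): (-513/2312)·572/81 + 1953/2312·40/27 = -547/1734 ≠ 1/8
b·Ac²: (-513/2312)·88/9 + 1953/2312·655/243 = 6703/62424 ≠ 1/12
b·A²c: 1953/2312·44/27 = 2387/1734 ≠ 1/24

3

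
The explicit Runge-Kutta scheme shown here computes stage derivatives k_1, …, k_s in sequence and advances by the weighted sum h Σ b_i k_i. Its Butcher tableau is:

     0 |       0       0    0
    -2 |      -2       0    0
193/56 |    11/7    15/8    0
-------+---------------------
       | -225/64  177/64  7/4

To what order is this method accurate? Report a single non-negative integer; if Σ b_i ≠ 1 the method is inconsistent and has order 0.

b = (-225/64, 177/64, 7/4)
c = (0, -2, 193/56)
Ac = (0, 0, -15/4)
Σ b_i: (-225/64)·1 + 177/64·1 + 7/4·1 = 1 ✓
b·c: 177/64·(-2) + 7/4·193/56 = 1/2 ✓
b·c²: 177/64·4 + 7/4·37249/3136 = 57073/1792 ≠ 1/3 ⇒ order 2.
b·Ac: 7/4·(-15/4) = -105/16 ≠ 1/6

2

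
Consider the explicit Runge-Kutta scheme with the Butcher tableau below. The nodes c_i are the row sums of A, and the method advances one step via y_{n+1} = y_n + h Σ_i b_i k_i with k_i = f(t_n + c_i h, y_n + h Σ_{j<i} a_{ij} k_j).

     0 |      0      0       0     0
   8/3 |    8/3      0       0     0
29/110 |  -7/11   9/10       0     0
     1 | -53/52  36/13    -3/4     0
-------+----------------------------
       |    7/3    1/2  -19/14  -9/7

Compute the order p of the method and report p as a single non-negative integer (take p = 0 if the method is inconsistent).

b = (7/3, 1/2, -19/14, -9/7)
c = (0, 8/3, 29/110, 1)
Ac = (0, 0, 12/5, 41109/5720)
Σ b_i: 7/3·1 + 1/2·1 + (-19/14)·1 + (-9/7)·1 = 4/21 ≠ 1 ⇒ order 0.

0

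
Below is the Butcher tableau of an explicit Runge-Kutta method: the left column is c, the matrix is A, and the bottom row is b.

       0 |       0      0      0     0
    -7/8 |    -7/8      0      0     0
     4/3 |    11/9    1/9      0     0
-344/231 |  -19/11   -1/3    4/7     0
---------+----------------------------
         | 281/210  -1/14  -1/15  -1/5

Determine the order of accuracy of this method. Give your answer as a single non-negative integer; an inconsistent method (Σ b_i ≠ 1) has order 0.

1

b = (281/210, -1/14, -1/15, -1/5)
c = (0, -7/8, 4/3, -344/231)
Ac = (0, 0, -7/72, 59/56)
Σ b_i: 281/210·1 + (-1/14)·1 + (-1/15)·1 + (-1/5)·1 = 1 ✓
b·c: (-1/14)·(-7/8) + (-1/15)·4/3 + (-1/5)·(-344/231) = 15049/55440 ≠ 1/2 ⇒ order 1.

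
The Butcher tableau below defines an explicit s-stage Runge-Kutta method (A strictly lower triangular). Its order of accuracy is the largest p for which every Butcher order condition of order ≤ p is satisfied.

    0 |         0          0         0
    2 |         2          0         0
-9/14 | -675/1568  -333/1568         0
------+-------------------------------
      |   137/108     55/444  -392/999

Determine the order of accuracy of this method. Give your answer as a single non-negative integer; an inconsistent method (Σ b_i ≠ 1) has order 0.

b = (137/108, 55/444, -392/999)
c = (0, 2, -9/14)
Ac = (0, 0, -333/784)
Σ b_i: 137/108·1 + 55/444·1 + (-392/999)·1 = 1 ✓
b·c: 55/444·2 + (-392/999)·(-9/14) = 1/2 ✓
b·c²: 55/444·4 + (-392/999)·81/196 = 1/3 ✓
b·Ac: (-392/999)·(-333/784) = 1/6 ✓; 3 stages ⇒ order 3.

3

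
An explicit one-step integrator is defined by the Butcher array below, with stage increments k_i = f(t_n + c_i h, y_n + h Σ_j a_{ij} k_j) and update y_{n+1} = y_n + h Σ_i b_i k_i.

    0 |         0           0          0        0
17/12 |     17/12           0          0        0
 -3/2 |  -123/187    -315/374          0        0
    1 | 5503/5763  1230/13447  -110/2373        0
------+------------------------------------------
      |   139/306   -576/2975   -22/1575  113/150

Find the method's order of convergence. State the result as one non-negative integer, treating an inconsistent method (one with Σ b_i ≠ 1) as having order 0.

b = (139/306, -576/2975, -22/1575, 113/150)
c = (0, 17/12, -3/2, 1)
Ac = (0, 0, -105/88, 45/226)
Σ b_i: 139/306·1 + (-576/2975)·1 + (-22/1575)·1 + 113/150·1 = 1 ✓
b·c: (-576/2975)·17/12 + (-22/1575)·(-3/2) + 113/150·1 = 1/2 ✓
b·c²: (-576/2975)·289/144 + (-22/1575)·9/4 + 113/150·1 = 1/3 ✓
b·Ac: (-22/1575)·(-105/88) + 113/150·45/226 = 1/6 ✓
b·c³: (-576/2975)·4913/1728 + (-22/1575)·(-27/8) + 113/150·1 = 1/4 ✓
b·(c∘Ac): (-22/1575)·315/176 + 113/150·45/226 = 1/8 ✓
b·Ac²: (-22/1575)·(-595/352) + 113/150·215/2712 = 1/12 ✓
b·A²c: 113/150·25/452 = 1/24 ✓; 4 stages ⇒ order 4.

4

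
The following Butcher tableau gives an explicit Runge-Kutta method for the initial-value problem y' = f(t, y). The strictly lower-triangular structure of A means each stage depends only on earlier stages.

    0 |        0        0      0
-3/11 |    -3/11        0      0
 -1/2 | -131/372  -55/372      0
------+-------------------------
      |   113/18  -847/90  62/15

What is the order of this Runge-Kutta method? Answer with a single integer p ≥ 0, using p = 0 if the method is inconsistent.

b = (113/18, -847/90, 62/15)
c = (0, -3/11, -1/2)
Ac = (0, 0, 5/124)
Σ b_i: 113/18·1 + (-847/90)·1 + 62/15·1 = 1 ✓
b·c: (-847/90)·(-3/11) + 62/15·(-1/2) = 1/2 ✓
b·c²: (-847/90)·9/121 + 62/15·1/4 = 1/3 ✓
b·Ac: 62/15·5/124 = 1/6 ✓; 3 stages ⇒ order 3.

3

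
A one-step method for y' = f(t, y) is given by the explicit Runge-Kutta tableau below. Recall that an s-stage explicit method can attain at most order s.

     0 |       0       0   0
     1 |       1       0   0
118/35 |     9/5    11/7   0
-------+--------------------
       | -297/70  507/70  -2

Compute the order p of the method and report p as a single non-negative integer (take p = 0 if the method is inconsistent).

2

b = (-297/70, 507/70, -2)
c = (0, 1, 118/35)
Ac = (0, 0, 11/7)
Σ b_i: (-297/70)·1 + 507/70·1 + (-2)·1 = 1 ✓
b·c: 507/70·1 + (-2)·118/35 = 1/2 ✓
b·c²: 507/70·1 + (-2)·13924/1225 = -37951/2450 ≠ 1/3 ⇒ order 2.
b·Ac: (-2)·11/7 = -22/7 ≠ 1/6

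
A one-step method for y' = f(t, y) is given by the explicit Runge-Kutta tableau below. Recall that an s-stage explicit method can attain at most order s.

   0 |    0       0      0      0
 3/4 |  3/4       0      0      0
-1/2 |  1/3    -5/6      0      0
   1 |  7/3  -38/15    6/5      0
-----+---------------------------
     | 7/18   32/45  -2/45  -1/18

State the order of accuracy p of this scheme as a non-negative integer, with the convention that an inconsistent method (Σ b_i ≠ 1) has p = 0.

b = (7/18, 32/45, -2/45, -1/18)
c = (0, 3/4, -1/2, 1)
Ac = (0, 0, -5/8, -5/2)
Σ b_i: 7/18·1 + 32/45·1 + (-2/45)·1 + (-1/18)·1 = 1 ✓
b·c: 32/45·3/4 + (-2/45)·(-1/2) + (-1/18)·1 = 1/2 ✓
b·c²: 32/45·9/16 + (-2/45)·1/4 + (-1/18)·1 = 1/3 ✓
b·Ac: (-2/45)·(-5/8) + (-1/18)·(-5/2) = 1/6 ✓
b·c³: 32/45·27/64 + (-2/45)·(-1/8) + (-1/18)·1 = 1/4 ✓
b·(c∘Ac): (-2/45)·5/16 + (-1/18)·(-5/2) = 1/8 ✓
b·Ac²: (-2/45)·(-15/32) + (-1/18)·(-9/8) = 1/12 ✓
b·A²c: (-1/18)·(-3/4) = 1/24 ✓; 4 stages ⇒ order 4.

4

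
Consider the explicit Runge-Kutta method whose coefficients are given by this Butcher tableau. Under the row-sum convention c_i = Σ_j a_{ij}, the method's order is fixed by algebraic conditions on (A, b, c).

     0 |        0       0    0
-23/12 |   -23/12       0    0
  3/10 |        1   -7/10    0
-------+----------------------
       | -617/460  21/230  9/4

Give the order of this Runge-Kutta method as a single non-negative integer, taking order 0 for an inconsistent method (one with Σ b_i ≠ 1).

b = (-617/460, 21/230, 9/4)
c = (0, -23/12, 3/10)
Ac = (0, 0, 161/120)
Σ b_i: (-617/460)·1 + 21/230·1 + 9/4·1 = 1 ✓
b·c: 21/230·(-23/12) + 9/4·3/10 = 1/2 ✓
b·c²: 21/230·529/144 + 9/4·9/100 = 1291/2400 ≠ 1/3 ⇒ order 2.
b·Ac: 9/4·161/120 = 483/160 ≠ 1/6

2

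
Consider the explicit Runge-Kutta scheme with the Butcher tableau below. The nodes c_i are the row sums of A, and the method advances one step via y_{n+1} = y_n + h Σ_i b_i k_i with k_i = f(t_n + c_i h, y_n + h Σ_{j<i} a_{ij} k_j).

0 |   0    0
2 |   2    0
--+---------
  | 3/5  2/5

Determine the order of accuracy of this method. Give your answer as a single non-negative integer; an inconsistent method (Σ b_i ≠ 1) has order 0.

b = (3/5, 2/5)
c = (0, 2)
Σ b_i: 3/5·1 + 2/5·1 = 1 ✓
b·c: 2/5·2 = 4/5 ≠ 1/2 ⇒ order 1.

1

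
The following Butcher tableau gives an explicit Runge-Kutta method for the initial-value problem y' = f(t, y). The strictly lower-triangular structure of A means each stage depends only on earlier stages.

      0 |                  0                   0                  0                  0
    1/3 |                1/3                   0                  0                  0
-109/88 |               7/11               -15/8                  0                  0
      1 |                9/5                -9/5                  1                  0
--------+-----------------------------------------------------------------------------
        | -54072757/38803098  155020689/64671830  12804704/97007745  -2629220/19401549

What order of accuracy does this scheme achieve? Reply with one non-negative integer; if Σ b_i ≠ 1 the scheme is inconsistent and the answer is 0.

b = (-54072757/38803098, 155020689/64671830, 12804704/97007745, -2629220/19401549)
c = (0, 1/3, -109/88, 1)
Ac = (0, 0, -5/8, -809/440)
Σ b_i: (-54072757/38803098)·1 + 155020689/64671830·1 + 12804704/97007745·1 + (-2629220/19401549)·1 = 1 ✓
b·c: 155020689/64671830·1/3 + 12804704/97007745·(-109/88) + (-2629220/19401549)·1 = 1/2 ✓
b·c²: 155020689/64671830·1/9 + 12804704/97007745·11881/7744 + (-2629220/19401549)·1 = 1/3 ✓
b·Ac: 12804704/97007745·(-5/8) + (-2629220/19401549)·(-809/440) = 1/6 ✓
b·c³: 155020689/64671830·1/27 + 12804704/97007745·(-1295029/681472) + (-2629220/19401549)·1 = -338707777/1138224208 ≠ 1/4 ⇒ order 3.
b·(c∘Ac): 12804704/97007745·545/704 + (-2629220/19401549)·(-809/440) = 2272242/6467183 ≠ 1/8
b·Ac²: 12804704/97007745·(-5/24) + (-2629220/19401549)·51661/38720 = -2133905321/10244017872 ≠ 1/12
b·A²c: (-2629220/19401549)·(-5/8) = 3286525/38803098 ≠ 1/24

3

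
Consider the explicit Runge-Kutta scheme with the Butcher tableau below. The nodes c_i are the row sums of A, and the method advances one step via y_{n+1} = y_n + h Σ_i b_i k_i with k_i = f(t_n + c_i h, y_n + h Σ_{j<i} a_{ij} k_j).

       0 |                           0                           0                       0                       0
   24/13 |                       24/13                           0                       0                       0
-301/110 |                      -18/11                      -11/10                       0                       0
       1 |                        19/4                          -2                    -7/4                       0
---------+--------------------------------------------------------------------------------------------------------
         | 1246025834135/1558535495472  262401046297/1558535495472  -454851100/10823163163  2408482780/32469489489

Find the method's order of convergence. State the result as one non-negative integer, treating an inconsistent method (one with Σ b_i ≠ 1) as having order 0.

b = (1246025834135/1558535495472, 262401046297/1558535495472, -454851100/10823163163, 2408482780/32469489489)
c = (0, 24/13, -301/110, 1)
Ac = (0, 0, -132/65, 6271/5720)
Σ b_i: 1246025834135/1558535495472·1 + 262401046297/1558535495472·1 + (-454851100/10823163163)·1 + 2408482780/32469489489·1 = 1 ✓
b·c: 262401046297/1558535495472·24/13 + (-454851100/10823163163)·(-301/110) + 2408482780/32469489489·1 = 1/2 ✓
b·c²: 262401046297/1558535495472·576/169 + (-454851100/10823163163)·90601/12100 + 2408482780/32469489489·1 = 1/3 ✓
b·Ac: (-454851100/10823163163)·(-132/65) + 2408482780/32469489489·6271/5720 = 1/6 ✓
b·c³: 262401046297/1558535495472·13824/2197 + (-454851100/10823163163)·(-27270901/1331000) + 2408482780/32469489489·1 = 92613158679389/46431369969270 ≠ 1/4 ⇒ order 3.
b·(c∘Ac): (-454851100/10823163163)·1806/325 + 2408482780/32469489489·6271/5720 = -128497953905/844206726714 ≠ 1/8
b·Ac²: (-454851100/10823163163)·(-3168/845) + 2408482780/32469489489·(-162937783/8179600) = -122582911040659/92862739938540 ≠ 1/12
b·A²c: 2408482780/32469489489·231/65 = 37090634812/140701121119 ≠ 1/24

3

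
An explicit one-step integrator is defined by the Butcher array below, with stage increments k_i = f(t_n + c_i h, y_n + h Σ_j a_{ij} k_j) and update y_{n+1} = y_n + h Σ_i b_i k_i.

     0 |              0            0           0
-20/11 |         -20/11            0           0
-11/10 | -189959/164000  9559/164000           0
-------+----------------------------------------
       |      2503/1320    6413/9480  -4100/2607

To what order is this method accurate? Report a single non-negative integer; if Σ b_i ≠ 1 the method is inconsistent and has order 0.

b = (2503/1320, 6413/9480, -4100/2607)
c = (0, -20/11, -11/10)
Ac = (0, 0, -869/8200)
Σ b_i: 2503/1320·1 + 6413/9480·1 + (-4100/2607)·1 = 1 ✓
b·c: 6413/9480·(-20/11) + (-4100/2607)·(-11/10) = 1/2 ✓
b·c²: 6413/9480·400/121 + (-4100/2607)·121/100 = 1/3 ✓
b·Ac: (-4100/2607)·(-869/8200) = 1/6 ✓; 3 stages ⇒ order 3.

3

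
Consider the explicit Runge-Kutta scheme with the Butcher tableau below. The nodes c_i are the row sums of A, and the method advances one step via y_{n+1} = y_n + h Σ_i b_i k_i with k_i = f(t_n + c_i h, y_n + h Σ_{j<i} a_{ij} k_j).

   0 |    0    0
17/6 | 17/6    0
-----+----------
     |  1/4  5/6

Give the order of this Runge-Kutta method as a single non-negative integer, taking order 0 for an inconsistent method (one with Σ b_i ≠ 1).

0

b = (1/4, 5/6)
c = (0, 17/6)
Σ b_i: 1/4·1 + 5/6·1 = 13/12 ≠ 1 ⇒ order 0.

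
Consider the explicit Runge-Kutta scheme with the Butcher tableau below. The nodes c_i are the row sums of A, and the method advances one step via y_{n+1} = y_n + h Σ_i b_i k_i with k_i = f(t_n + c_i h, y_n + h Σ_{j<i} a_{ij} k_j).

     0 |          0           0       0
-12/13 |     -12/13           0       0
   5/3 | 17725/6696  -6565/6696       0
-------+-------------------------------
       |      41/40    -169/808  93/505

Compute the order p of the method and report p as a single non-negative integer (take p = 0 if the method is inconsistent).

b = (41/40, -169/808, 93/505)
c = (0, -12/13, 5/3)
Ac = (0, 0, 505/558)
Σ b_i: 41/40·1 + (-169/808)·1 + 93/505·1 = 1 ✓
b·c: (-169/808)·(-12/13) + 93/505·5/3 = 1/2 ✓
b·c²: (-169/808)·144/169 + 93/505·25/9 = 1/3 ✓
b·Ac: 93/505·505/558 = 1/6 ✓; 3 stages ⇒ order 3.

3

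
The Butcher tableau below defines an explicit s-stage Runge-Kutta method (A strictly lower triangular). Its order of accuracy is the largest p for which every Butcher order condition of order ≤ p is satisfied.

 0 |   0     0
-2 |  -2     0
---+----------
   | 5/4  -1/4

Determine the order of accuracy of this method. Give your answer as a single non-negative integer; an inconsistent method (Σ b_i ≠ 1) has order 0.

b = (5/4, -1/4)
c = (0, -2)
Σ b_i: 5/4·1 + (-1/4)·1 = 1 ✓
b·c: (-1/4)·(-2) = 1/2 ✓; 2 stages ⇒ order 2.

2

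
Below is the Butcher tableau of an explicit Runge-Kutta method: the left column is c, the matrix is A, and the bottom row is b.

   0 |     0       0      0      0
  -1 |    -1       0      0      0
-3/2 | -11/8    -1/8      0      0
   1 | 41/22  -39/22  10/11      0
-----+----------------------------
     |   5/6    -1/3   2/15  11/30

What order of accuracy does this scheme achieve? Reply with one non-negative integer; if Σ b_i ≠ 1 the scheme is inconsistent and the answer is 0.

4

b = (5/6, -1/3, 2/15, 11/30)
c = (0, -1, -3/2, 1)
Ac = (0, 0, 1/8, 9/22)
Σ b_i: 5/6·1 + (-1/3)·1 + 2/15·1 + 11/30·1 = 1 ✓
b·c: (-1/3)·(-1) + 2/15·(-3/2) + 11/30·1 = 1/2 ✓
b·c²: (-1/3)·1 + 2/15·9/4 + 11/30·1 = 1/3 ✓
b·Ac: 2/15·1/8 + 11/30·9/22 = 1/6 ✓
b·c³: (-1/3)·(-1) + 2/15·(-27/8) + 11/30·1 = 1/4 ✓
b·(c∘Ac): 2/15·(-3/16) + 11/30·9/22 = 1/8 ✓
b·Ac²: 2/15·(-1/8) + 11/30·3/11 = 1/12 ✓
b·A²c: 11/30·5/44 = 1/24 ✓; 4 stages ⇒ order 4.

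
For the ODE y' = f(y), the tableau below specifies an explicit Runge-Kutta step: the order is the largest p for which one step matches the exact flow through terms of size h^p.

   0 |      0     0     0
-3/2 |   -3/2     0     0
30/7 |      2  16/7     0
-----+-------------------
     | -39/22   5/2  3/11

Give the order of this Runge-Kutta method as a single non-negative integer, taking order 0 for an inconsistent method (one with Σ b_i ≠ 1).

1

b = (-39/22, 5/2, 3/11)
c = (0, -3/2, 30/7)
Ac = (0, 0, -24/7)
Σ b_i: (-39/22)·1 + 5/2·1 + 3/11·1 = 1 ✓
b·c: 5/2·(-3/2) + 3/11·30/7 = -795/308 ≠ 1/2 ⇒ order 1.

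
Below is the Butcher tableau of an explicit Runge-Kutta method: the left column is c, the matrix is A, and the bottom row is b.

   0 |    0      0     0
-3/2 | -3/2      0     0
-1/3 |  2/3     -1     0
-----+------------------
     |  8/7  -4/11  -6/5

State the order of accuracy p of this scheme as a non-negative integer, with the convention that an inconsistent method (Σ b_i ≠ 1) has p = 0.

0

b = (8/7, -4/11, -6/5)
c = (0, -3/2, -1/3)
Ac = (0, 0, 3/2)
Σ b_i: 8/7·1 + (-4/11)·1 + (-6/5)·1 = -162/385 ≠ 1 ⇒ order 0.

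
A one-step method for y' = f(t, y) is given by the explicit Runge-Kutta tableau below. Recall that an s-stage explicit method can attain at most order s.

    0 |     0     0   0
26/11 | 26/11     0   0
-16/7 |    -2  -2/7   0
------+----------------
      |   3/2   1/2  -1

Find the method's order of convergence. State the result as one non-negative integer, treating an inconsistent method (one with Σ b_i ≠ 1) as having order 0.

b = (3/2, 1/2, -1)
c = (0, 26/11, -16/7)
Ac = (0, 0, -52/77)
Σ b_i: 3/2·1 + 1/2·1 + (-1)·1 = 1 ✓
b·c: 1/2·26/11 + (-1)·(-16/7) = 267/77 ≠ 1/2 ⇒ order 1.

1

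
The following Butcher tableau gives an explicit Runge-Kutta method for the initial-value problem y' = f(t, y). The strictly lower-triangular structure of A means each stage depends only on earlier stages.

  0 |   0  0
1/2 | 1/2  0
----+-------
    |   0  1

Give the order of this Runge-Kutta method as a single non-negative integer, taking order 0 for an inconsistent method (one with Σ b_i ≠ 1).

b = (0, 1)
c = (0, 1/2)
Σ b_i: 1·1 = 1 ✓
b·c: 1·1/2 = 1/2 ✓; 2 stages ⇒ order 2.

2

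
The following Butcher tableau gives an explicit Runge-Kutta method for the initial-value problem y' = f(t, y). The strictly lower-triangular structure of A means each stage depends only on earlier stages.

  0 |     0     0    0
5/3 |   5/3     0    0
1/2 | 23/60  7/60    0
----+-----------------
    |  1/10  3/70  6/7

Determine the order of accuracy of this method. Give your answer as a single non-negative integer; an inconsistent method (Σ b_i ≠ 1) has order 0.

3

b = (1/10, 3/70, 6/7)
c = (0, 5/3, 1/2)
Ac = (0, 0, 7/36)
Σ b_i: 1/10·1 + 3/70·1 + 6/7·1 = 1 ✓
b·c: 3/70·5/3 + 6/7·1/2 = 1/2 ✓
b·c²: 3/70·25/9 + 6/7·1/4 = 1/3 ✓
b·Ac: 6/7·7/36 = 1/6 ✓; 3 stages ⇒ order 3.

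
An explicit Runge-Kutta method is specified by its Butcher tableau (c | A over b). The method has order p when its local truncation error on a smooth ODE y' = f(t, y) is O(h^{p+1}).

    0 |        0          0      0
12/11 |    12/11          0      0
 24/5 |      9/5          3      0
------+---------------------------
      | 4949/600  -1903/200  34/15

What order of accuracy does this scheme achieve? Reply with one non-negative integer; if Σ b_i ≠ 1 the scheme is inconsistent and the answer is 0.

b = (4949/600, -1903/200, 34/15)
c = (0, 12/11, 24/5)
Ac = (0, 0, 36/11)
Σ b_i: 4949/600·1 + (-1903/200)·1 + 34/15·1 = 1 ✓
b·c: (-1903/200)·12/11 + 34/15·24/5 = 1/2 ✓
b·c²: (-1903/200)·144/121 + 34/15·576/25 = 56238/1375 ≠ 1/3 ⇒ order 2.
b·Ac: 34/15·36/11 = 408/55 ≠ 1/6

2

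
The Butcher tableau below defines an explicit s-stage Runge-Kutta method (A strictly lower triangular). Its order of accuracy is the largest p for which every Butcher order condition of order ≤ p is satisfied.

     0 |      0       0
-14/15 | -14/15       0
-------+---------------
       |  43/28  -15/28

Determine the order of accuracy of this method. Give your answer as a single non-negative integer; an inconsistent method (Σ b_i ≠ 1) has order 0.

b = (43/28, -15/28)
c = (0, -14/15)
Σ b_i: 43/28·1 + (-15/28)·1 = 1 ✓
b·c: (-15/28)·(-14/15) = 1/2 ✓; 2 stages ⇒ order 2.

2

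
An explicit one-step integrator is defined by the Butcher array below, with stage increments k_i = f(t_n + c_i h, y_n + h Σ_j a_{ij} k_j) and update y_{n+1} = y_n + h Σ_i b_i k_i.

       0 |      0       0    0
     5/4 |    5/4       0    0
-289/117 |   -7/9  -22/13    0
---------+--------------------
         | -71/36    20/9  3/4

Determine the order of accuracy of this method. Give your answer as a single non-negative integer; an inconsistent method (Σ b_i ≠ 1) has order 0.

b = (-71/36, 20/9, 3/4)
c = (0, 5/4, -289/117)
Ac = (0, 0, -55/26)
Σ b_i: (-71/36)·1 + 20/9·1 + 3/4·1 = 1 ✓
b·c: 20/9·5/4 + 3/4·(-289/117) = 433/468 ≠ 1/2 ⇒ order 1.

1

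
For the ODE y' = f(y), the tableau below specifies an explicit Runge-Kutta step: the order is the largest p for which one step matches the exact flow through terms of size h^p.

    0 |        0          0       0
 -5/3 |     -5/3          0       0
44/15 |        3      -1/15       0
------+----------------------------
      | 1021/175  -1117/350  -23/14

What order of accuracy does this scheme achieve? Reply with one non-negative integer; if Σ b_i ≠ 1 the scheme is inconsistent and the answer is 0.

2

b = (1021/175, -1117/350, -23/14)
c = (0, -5/3, 44/15)
Ac = (0, 0, 1/9)
Σ b_i: 1021/175·1 + (-1117/350)·1 + (-23/14)·1 = 1 ✓
b·c: (-1117/350)·(-5/3) + (-23/14)·44/15 = 1/2 ✓
b·c²: (-1117/350)·25/9 + (-23/14)·1936/225 = -24151/1050 ≠ 1/3 ⇒ order 2.
b·Ac: (-23/14)·1/9 = -23/126 ≠ 1/6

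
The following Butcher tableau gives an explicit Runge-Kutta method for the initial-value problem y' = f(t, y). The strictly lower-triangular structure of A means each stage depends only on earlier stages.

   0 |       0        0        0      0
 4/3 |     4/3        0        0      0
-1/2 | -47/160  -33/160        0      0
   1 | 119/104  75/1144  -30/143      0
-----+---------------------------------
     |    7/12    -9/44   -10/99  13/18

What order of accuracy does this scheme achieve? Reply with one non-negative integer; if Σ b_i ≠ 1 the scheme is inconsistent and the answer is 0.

b = (7/12, -9/44, -10/99, 13/18)
c = (0, 4/3, -1/2, 1)
Ac = (0, 0, -11/40, 5/26)
Σ b_i: 7/12·1 + (-9/44)·1 + (-10/99)·1 + 13/18·1 = 1 ✓
b·c: (-9/44)·4/3 + (-10/99)·(-1/2) + 13/18·1 = 1/2 ✓
b·c²: (-9/44)·16/9 + (-10/99)·1/4 + 13/18·1 = 1/3 ✓
b·Ac: (-10/99)·(-11/40) + 13/18·5/26 = 1/6 ✓
b·c³: (-9/44)·64/27 + (-10/99)·(-1/8) + 13/18·1 = 1/4 ✓
b·(c∘Ac): (-10/99)·11/80 + 13/18·5/26 = 1/8 ✓
b·Ac²: (-10/99)·(-11/30) + 13/18·5/78 = 1/12 ✓
b·A²c: 13/18·3/52 = 1/24 ✓; 4 stages ⇒ order 4.

4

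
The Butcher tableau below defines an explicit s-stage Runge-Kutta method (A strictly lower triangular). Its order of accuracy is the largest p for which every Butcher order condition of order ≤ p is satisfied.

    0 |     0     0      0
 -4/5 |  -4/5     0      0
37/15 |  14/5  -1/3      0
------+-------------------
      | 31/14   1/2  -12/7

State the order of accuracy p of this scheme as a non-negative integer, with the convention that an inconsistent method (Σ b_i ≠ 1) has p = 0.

1

b = (31/14, 1/2, -12/7)
c = (0, -4/5, 37/15)
Ac = (0, 0, 4/15)
Σ b_i: 31/14·1 + 1/2·1 + (-12/7)·1 = 1 ✓
b·c: 1/2·(-4/5) + (-12/7)·37/15 = -162/35 ≠ 1/2 ⇒ order 1.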